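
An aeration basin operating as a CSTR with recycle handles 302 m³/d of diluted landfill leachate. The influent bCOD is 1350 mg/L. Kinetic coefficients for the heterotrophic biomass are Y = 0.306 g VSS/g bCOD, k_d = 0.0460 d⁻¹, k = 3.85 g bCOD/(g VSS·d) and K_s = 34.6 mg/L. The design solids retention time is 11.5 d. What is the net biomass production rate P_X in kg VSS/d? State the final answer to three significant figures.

For a completely mixed reactor with recycle the Lawrence–McCarty relation gives S = K_s·(1 + k_d·θ_c) / [θ_c·(Y·k − k_d) − 1] = 34.6 × (1 + 0.0460 × 11.5) / [11.5 × (0.306 × 3.85 − 0.0460) − 1] = 52.90 / 12.02 = 4.402 mg/L.
Observed yield with endogenous decay: Y_obs = Y / (1 + k_d·θ_c) = 0.306 / (1 + 0.0460 × 11.5) = 0.306 / 1.529 = 0.2001 g VSS/g bCOD.
Mass of bCOD removed per day: Q(S₀ − S) = 302 × 1346 g/m³ = 406.4 kg/d.
So the net sludge growth is P_X = 0.2001 × 406.4 = 81.33 kg VSS/d.

P_X ≈ 81.3 kg VSS/d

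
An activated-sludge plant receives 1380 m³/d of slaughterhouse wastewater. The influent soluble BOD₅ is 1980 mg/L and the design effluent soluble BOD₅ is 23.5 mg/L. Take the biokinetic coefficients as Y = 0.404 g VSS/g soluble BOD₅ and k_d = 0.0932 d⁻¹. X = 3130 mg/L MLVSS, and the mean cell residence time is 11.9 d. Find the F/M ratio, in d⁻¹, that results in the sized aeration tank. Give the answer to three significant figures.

Steady-state biomass mass balance: V·X·(1 + k_d·θ_c) = Y·Q·(S₀ − S)·θ_c, so V = 0.404 × 1380 × (1980 − 23.5) × 11.9 / [3130 × (1 + 0.0932 × 11.9)] = 1.3×10^7 / 6601 = 1966 m³.
Food-to-microorganism ratio F/M = Q S₀ / (V X) = 1380 × 1980 / (1966 × 3130) = 0.4440 d⁻¹.

F/M ≈ 0.444 d⁻¹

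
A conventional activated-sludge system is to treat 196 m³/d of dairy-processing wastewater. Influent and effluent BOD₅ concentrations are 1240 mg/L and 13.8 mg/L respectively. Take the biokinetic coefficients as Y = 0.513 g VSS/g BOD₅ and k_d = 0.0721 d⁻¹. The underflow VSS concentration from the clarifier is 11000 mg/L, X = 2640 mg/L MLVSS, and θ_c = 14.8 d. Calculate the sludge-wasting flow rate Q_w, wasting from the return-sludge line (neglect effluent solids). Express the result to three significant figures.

From the SRT design equation V = Y Q (S₀−S) θ_c / [X (1 + k_d θ_c)] = 0.513 × 196 × (1240 − 13.8) × 14.8 / [2640 × (1 + 0.0721 × 14.8)] = 1.82×10^6 / 5457 = 334.4 m³.
θ_c = V·X/(Q_w·X_r) when wasting from the recycle, so Q_w = V·X/(θ_c·X_r) = 334.4 × 2640 / (14.8 × 11000) = 5.422 m³/d.

Q_w ≈ 5.42 m³/d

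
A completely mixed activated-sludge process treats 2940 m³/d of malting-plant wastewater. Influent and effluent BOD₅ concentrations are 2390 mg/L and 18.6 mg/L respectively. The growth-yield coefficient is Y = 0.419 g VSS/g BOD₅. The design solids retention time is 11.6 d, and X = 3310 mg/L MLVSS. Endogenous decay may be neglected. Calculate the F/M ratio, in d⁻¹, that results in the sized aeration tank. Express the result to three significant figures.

F/M ≈ 0.207 d⁻¹

Biomass mass balance (decay neglected): V·X = Y·Q·(S₀ − S)·θ_c, so V = 0.419 × 2940 × (2390 − 18.6) × 11.6 / 3310 = 10238 m³.
F/M = applied load / biomass = Q·S₀/(V·X) = 2940 × 2390 / (10238 × 3310) = 0.2074 d⁻¹.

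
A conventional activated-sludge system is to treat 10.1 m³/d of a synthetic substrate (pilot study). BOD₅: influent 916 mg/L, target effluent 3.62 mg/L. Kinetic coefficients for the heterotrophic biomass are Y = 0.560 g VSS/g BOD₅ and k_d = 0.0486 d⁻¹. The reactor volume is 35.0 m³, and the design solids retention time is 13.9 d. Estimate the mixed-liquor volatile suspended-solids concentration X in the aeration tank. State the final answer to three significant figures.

X ≈ 1220 mg/L

From V·X·(1 + k_d·θ_c) = Y·Q·(S₀ − S)·θ_c: X = 0.560 × 10.1 × (916 − 3.62) × 13.9 / [35.0 × (1 + 0.0486 × 13.9)] = 1223 mg/L.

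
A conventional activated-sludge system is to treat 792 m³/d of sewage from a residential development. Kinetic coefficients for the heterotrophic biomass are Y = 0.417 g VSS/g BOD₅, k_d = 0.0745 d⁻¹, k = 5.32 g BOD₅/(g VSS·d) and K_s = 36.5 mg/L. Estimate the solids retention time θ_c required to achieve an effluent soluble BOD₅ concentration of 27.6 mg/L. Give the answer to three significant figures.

θ_c ≈ 1.14 d

At the target effluent, Y k S/(K_s+S) = 0.417×5.32×27.6/64.10 = 0.9552 d⁻¹.
θ_c = 1/(μ − k_d) = 1/(0.9552 − 0.0745) = 1/0.8807 = 1.135 d.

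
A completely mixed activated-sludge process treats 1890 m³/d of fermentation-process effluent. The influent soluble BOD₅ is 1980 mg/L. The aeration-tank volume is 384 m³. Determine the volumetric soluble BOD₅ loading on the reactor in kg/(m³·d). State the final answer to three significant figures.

L_v ≈ 9.75 kg soluble BOD₅/(m³·d)

Volumetric loading L_v = Q·S₀ / V = 1890 × 1980 g/m³ / 384.0 m³ = 9745 g/(m³·d) = 9.745 kg soluble BOD₅/(m³·d).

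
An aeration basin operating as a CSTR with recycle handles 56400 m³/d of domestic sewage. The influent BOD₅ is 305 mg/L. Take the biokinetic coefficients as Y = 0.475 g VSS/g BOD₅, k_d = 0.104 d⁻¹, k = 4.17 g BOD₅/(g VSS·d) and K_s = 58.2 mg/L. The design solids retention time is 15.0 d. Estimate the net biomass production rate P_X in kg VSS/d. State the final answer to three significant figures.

P_X ≈ 3130 kg VSS/d

From the Monod/SRT balance for a CMAS, S = K_s·(1+k_d θ_c)/[θ_c·(Y k − k_d) − 1] = 58.2 × (1 + 0.104 × 15.0) / [15.0 × (0.475 × 4.17 − 0.104) − 1] = 149.0 / 27.15 = 5.487 mg/L.
Correct the yield for decay: Y_obs = Y/(1 + k_d θ_c) = 0.475 / (1 + 0.104 × 15.0) = 0.475 / 2.560 = 0.1855.
Mass of BOD₅ removed per day: Q(S₀ − S) = 56400 × 299.5 g/m³ = 16892 kg/d.
Net biomass production P_X = Y_obs × Q·(S₀ − S) = 0.1855 × 16892 = 3134 kg VSS/d.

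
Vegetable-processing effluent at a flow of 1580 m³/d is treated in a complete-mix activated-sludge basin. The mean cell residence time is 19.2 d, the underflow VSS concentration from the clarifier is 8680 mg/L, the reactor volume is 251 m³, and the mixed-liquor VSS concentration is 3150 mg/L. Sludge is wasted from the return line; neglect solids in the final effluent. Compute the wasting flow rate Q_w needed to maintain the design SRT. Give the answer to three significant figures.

θ_c = V·X/(Q_w·X_r) when wasting from the recycle, so Q_w = V·X/(θ_c·X_r) = 251.0 × 3150 / (19.2 × 8680) = 4.744 m³/d.

Q_w ≈ 4.74 m³/d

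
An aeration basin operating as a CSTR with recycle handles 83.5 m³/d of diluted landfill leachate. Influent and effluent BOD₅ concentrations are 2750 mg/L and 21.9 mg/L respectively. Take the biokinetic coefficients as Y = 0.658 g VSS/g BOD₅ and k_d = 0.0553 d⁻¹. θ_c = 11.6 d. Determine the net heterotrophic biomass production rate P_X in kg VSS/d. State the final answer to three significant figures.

P_X ≈ 91.3 kg VSS/d

The observed yield is Y_obs = Y/(1 + k_d·θ_c) = 0.658 / (1 + 0.0553 × 11.6) = 0.658 / 1.641 = 0.4009 g VSS per g BOD₅ removed.
ΔS = 2750 − 21.9 = 2728 mg/L, so the substrate removal rate is 83.5 × 2728/1000 = 227.8 kg BOD₅/d.
Biomass produced: P_X = Y_obs·Q·ΔS = 0.4009 × 227.8 ≈ 91.31 kg VSS/d.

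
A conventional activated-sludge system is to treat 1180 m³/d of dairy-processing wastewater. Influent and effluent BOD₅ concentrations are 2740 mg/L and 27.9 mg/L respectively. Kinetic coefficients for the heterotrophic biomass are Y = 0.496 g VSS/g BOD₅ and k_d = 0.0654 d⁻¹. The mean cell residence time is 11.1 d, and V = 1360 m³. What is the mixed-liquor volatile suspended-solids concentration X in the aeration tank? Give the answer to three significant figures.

X ≈ 7510 mg/L

From V·X·(1 + k_d·θ_c) = Y·Q·(S₀ − S)·θ_c: X = 0.496 × 1180 × (2740 − 27.9) × 11.1 / [1360 × (1 + 0.0654 × 11.1)] = 7506 mg/L.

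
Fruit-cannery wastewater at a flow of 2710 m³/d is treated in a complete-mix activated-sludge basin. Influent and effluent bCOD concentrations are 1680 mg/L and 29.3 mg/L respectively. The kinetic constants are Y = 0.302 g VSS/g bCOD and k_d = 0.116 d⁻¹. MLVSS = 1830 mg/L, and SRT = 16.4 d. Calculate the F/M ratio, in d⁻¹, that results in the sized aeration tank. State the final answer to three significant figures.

F/M ≈ 0.596 d⁻¹

Steady-state biomass mass balance: V·X·(1 + k_d·θ_c) = Y·Q·(S₀ − S)·θ_c, so V = 0.302 × 2710 × (1680 − 29.3) × 16.4 / [1830 × (1 + 0.116 × 16.4)] = 2.22×10^7 / 5311 = 4171 m³.
Food-to-microorganism ratio F/M = Q S₀ / (V X) = 2710 × 1680 / (4171 × 1830) = 0.5964 d⁻¹.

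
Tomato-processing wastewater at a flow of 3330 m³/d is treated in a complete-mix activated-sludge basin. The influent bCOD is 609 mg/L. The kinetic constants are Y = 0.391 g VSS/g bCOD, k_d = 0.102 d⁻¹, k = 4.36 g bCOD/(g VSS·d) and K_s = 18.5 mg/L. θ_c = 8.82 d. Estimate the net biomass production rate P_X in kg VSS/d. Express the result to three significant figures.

P_X ≈ 416 kg VSS/d

For a completely mixed reactor with recycle the Lawrence–McCarty relation gives S = K_s·(1 + k_d·θ_c) / [θ_c·(Y·k − k_d) − 1] = 18.5 × (1 + 0.102 × 8.82) / [8.82 × (0.391 × 4.36 − 0.102) − 1] = 35.14 / 13.14 = 2.675 mg/L.
Observed yield with endogenous decay: Y_obs = Y / (1 + k_d·θ_c) = 0.391 / (1 + 0.102 × 8.82) = 0.391 / 1.900 = 0.2058 g VSS/g bCOD.
Mass of bCOD removed per day: Q(S₀ − S) = 3330 × 606.3 g/m³ = 2019 kg/d.
P_X = Y_obs · Q(S₀ − S) = 0.2058 × 2019 = 415.6 kg VSS/d.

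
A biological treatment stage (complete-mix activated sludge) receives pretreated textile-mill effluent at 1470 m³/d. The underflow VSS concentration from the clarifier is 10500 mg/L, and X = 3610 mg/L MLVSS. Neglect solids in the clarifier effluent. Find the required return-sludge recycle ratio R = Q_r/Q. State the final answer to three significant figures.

R ≈ 0.524

Mass balance around the secondary clarifier (neglecting effluent solids): R = X / (X_r − X) = 3610 / (10500 − 3610) = 0.5239.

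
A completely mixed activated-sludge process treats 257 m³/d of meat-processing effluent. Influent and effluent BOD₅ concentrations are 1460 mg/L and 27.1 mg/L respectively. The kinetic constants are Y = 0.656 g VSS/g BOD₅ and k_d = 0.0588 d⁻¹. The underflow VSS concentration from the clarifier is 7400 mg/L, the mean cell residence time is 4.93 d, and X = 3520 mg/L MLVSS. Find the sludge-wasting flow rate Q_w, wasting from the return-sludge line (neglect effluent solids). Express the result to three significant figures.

Q_w ≈ 25.3 m³/d

Steady-state biomass mass balance: V·X·(1 + k_d·θ_c) = Y·Q·(S₀ − S)·θ_c, so V = 0.656 × 257 × (1460 − 27.1) × 4.93 / [3520 × (1 + 0.0588 × 4.93)] = 1.19×10^6 / 4540 = 262.3 m³.
θ_c = V·X/(Q_w·X_r) when wasting from the recycle, so Q_w = V·X/(θ_c·X_r) = 262.3 × 3520 / (4.93 × 7400) = 25.31 m³/d.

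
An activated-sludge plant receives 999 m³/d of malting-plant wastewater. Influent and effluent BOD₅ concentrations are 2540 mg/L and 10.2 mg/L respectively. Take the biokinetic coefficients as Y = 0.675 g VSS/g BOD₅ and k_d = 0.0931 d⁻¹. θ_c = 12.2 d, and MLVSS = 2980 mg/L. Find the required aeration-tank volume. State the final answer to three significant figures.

V ≈ 3270 m³

Steady-state biomass mass balance: V·X·(1 + k_d·θ_c) = Y·Q·(S₀ − S)·θ_c, so V = 0.675 × 999 × (2540 − 10.2) × 12.2 / [2980 × (1 + 0.0931 × 12.2)] = 2.08×10^7 / 6365 = 3270 m³.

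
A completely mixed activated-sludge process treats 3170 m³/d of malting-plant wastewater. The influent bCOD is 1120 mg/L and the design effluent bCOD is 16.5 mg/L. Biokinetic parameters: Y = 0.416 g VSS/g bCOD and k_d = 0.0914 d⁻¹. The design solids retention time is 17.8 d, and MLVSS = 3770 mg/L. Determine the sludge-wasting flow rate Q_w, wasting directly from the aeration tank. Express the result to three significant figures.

Steady-state biomass mass balance: V·X·(1 + k_d·θ_c) = Y·Q·(S₀ − S)·θ_c, so V = 0.416 × 3170 × (1120 − 16.5) × 17.8 / [3770 × (1 + 0.0914 × 17.8)] = 2.59×10^7 / 9903 = 2616 m³.
Wasting from the aeration tank: Q_w = V / θ_c = 2616 / 17.8 = 146.9 m³/d.

Q_w ≈ 147 m³/d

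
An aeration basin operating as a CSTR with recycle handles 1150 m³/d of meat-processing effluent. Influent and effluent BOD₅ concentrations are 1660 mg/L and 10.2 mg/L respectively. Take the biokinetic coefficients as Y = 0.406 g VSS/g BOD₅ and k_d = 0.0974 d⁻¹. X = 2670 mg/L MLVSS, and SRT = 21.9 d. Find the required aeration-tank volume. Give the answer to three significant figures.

V ≈ 2020 m³

From the SRT design equation V = Y Q (S₀−S) θ_c / [X (1 + k_d θ_c)] = 0.406 × 1150 × (1660 − 10.2) × 21.9 / [2670 × (1 + 0.0974 × 21.9)] = 1.69×10^7 / 8365 = 2017 m³.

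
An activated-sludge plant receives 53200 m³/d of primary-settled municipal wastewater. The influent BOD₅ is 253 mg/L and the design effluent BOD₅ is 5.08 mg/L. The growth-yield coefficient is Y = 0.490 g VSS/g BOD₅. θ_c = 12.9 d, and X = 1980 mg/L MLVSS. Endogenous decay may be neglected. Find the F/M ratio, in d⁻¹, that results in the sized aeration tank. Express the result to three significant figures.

F/M ≈ 0.161 d⁻¹

Biomass mass balance (decay neglected): V·X = Y·Q·(S₀ − S)·θ_c, so V = 0.490 × 53200 × (253 − 5.08) × 12.9 / 1980 = 42106 m³.
F/M = applied load / biomass = Q·S₀/(V·X) = 53200 × 253 / (42106 × 1980) = 0.1614 d⁻¹.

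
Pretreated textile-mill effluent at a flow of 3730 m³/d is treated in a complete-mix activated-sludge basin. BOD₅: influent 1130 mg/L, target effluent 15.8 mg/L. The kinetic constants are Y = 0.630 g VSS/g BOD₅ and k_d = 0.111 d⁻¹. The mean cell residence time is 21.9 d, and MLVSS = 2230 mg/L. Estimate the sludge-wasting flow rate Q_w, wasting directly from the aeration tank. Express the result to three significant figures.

Q_w ≈ 342 m³/d

Steady-state biomass mass balance: V·X·(1 + k_d·θ_c) = Y·Q·(S₀ − S)·θ_c, so V = 0.630 × 3730 × (1130 − 15.8) × 21.9 / [2230 × (1 + 0.111 × 21.9)] = 5.73×10^7 / 7651 = 7495 m³.
Wasting from the aeration tank: Q_w = V / θ_c = 7495 / 21.9 = 342.2 m³/d.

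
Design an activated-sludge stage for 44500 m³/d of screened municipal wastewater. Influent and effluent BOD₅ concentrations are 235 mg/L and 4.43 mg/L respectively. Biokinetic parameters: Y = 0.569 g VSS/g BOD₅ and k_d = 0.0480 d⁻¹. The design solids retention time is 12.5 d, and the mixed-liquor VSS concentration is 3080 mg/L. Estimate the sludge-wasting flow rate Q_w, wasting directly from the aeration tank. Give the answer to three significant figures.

Rearranging the biomass balance for a CMAS with decay, V = Y·Q·ΔS·θ_c / [X·(1+k_d θ_c)] = 0.569 × 44500 × (235 − 4.43) × 12.5 / [3080 × (1 + 0.0480 × 12.5)] = 7.3×10^7 / 4928 = 14809 m³.
With mixed-liquor wasting, θ_c = V/Q_w, so Q_w = V/θ_c = 14809/12.5 = 1185 m³/d.

Q_w ≈ 1180 m³/d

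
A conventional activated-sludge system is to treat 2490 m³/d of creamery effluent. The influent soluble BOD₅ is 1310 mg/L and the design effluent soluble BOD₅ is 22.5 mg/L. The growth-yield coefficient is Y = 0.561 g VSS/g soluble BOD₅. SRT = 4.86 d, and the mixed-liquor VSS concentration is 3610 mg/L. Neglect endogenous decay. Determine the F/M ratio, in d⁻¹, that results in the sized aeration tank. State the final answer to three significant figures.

F/M ≈ 0.373 d⁻¹

With k_d = 0 the design equation reduces to V = Y Q (S₀−S) θ_c / X = 0.561 × 2490 × (1310 − 22.5) × 4.86 / 3610 = 2421 m³.
F/M = applied load / biomass = Q·S₀/(V·X) = 2490 × 1310 / (2421 × 3610) = 0.3732 d⁻¹.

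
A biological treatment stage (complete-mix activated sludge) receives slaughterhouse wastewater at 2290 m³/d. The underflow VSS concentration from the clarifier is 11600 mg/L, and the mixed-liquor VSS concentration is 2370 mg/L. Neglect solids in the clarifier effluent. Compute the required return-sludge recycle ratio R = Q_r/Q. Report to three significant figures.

R ≈ 0.257

Mass balance around the secondary clarifier (neglecting effluent solids): R = X / (X_r − X) = 2370 / (11600 − 2370) = 0.2568.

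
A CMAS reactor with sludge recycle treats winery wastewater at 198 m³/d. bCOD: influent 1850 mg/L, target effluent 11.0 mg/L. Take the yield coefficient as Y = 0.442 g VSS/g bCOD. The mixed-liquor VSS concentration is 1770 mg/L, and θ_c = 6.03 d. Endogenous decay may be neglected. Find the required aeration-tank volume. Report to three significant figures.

V·X = Y·Q·ΔS·θ_c gives V = 0.442 × 198 × (1850 − 11.0) × 6.03 / 1770 = 548.3 m³.

V ≈ 548 m³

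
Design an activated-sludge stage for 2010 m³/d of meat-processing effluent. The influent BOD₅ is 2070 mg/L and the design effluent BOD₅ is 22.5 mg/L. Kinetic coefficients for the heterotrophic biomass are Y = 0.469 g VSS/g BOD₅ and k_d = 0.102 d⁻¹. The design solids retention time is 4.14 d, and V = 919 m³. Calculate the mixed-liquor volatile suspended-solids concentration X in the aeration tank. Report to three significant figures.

From V·X·(1 + k_d·θ_c) = Y·Q·(S₀ − S)·θ_c: X = 0.469 × 2010 × (2070 − 22.5) × 4.14 / [919 × (1 + 0.102 × 4.14)] = 6114 mg/L.

X ≈ 6110 mg/L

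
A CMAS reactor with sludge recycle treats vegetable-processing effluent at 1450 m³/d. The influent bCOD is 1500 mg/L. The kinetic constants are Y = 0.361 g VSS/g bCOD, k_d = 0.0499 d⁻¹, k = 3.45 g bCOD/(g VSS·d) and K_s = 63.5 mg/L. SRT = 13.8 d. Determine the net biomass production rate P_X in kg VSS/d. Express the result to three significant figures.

For a completely mixed reactor with recycle the Lawrence–McCarty relation gives S = K_s·(1 + k_d·θ_c) / [θ_c·(Y·k − k_d) − 1] = 63.5 × (1 + 0.0499 × 13.8) / [13.8 × (0.361 × 3.45 − 0.0499) − 1] = 107.2 / 15.50 = 6.919 mg/L.
The observed yield is Y_obs = Y/(1 + k_d·θ_c) = 0.361 / (1 + 0.0499 × 13.8) = 0.361 / 1.689 = 0.2138 g VSS per g bCOD removed.
Mass of bCOD removed per day: Q(S₀ − S) = 1450 × 1493 g/m³ = 2165 kg/d.
Net biomass production P_X = Y_obs × Q·(S₀ − S) = 0.2138 × 2165 = 462.8 kg VSS/d.

P_X ≈ 463 kg VSS/d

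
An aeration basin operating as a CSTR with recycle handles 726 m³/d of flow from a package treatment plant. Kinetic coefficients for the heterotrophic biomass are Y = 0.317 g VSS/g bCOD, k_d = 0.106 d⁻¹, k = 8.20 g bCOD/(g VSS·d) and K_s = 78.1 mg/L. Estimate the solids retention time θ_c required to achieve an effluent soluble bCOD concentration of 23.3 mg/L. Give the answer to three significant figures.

From 1/θ_c = Y·k·S/(K_s + S) − k_d: Y·k·S/(K_s+S) = 0.317 × 8.20 × 23.3 / (78.1 + 23.3) = 0.5973 d⁻¹.
1/θ_c = 0.5973 − 0.106 = 0.4913 d⁻¹, so θ_c = 2.035 d.

θ_c ≈ 2.04 d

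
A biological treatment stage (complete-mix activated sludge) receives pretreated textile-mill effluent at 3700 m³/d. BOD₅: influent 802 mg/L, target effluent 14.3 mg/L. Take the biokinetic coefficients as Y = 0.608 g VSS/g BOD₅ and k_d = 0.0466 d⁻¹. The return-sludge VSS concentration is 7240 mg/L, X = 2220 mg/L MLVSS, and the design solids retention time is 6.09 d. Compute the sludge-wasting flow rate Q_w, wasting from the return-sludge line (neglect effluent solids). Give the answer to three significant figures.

Steady-state biomass mass balance: V·X·(1 + k_d·θ_c) = Y·Q·(S₀ − S)·θ_c, so V = 0.608 × 3700 × (802 − 14.3) × 6.09 / [2220 × (1 + 0.0466 × 6.09)] = 1.08×10^7 / 2850 = 3786 m³.
Wasting from the return line (neglecting effluent solids): Q_w = V·X / (θ_c·X_r) = 3786 × 2220 / (6.09 × 7240) = 190.6 m³/d.

Q_w ≈ 191 m³/d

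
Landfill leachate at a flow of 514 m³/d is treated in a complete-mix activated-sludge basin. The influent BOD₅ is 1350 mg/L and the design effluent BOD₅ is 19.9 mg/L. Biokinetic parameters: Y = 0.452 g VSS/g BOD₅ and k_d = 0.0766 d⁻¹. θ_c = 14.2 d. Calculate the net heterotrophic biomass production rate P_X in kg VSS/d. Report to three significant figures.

Correct the yield for decay: Y_obs = Y/(1 + k_d θ_c) = 0.452 / (1 + 0.0766 × 14.2) = 0.452 / 2.088 = 0.2165.
Mass of BOD₅ removed per day: Q(S₀ − S) = 514 × 1330 g/m³ = 683.7 kg/d.
Biomass produced: P_X = Y_obs·Q·ΔS = 0.2165 × 683.7 ≈ 148.0 kg VSS/d.

P_X ≈ 148 kg VSS/d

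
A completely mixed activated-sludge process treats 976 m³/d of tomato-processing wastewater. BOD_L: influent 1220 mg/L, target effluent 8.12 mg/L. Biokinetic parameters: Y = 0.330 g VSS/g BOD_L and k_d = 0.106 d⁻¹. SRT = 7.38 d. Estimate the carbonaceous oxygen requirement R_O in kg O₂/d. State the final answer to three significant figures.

R_O ≈ 872 kg O₂/d

Y_obs = Y / (1 + k_d θ_c) = 0.330 / (1 + 0.106 × 7.38) = 0.330 / 1.782 = 0.1852.
Substrate removed = Q·(S₀ − S) = 976 m³/d × (1220 − 8.12) g/m³ = 1.18×10^6 g/d = 1183 kg/d.
Biomass synthesised: P_X = Y_obs × 1183 = 219.0 kg VSS/d.
R_O = Q·(S₀ − S) − 1.42·P_X = 1183 − 1.42 × 219.0 = 871.8 kg O₂/d.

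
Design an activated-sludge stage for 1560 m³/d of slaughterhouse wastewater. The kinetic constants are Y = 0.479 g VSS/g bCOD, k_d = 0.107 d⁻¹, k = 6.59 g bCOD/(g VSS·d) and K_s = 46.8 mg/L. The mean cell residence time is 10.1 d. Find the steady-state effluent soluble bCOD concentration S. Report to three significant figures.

S ≈ 3.27 mg/L

For a completely mixed reactor with recycle the Lawrence–McCarty relation gives S = K_s·(1 + k_d·θ_c) / [θ_c·(Y·k − k_d) − 1] = 46.8 × (1 + 0.107 × 10.1) / [10.1 × (0.479 × 6.59 − 0.107) − 1] = 97.38 / 29.80 = 3.268 mg/L.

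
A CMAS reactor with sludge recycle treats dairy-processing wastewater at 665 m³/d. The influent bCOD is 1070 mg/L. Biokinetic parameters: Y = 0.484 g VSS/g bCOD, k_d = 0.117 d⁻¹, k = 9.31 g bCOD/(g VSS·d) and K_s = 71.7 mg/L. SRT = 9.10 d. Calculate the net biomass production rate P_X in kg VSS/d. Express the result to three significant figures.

P_X ≈ 166 kg VSS/d

Effluent substrate depends only on kinetics and SRT: S = K_s(1 + k_d θ_c) / [θ_c(Yk − k_d) − 1] = 71.7 × (1 + 0.117 × 9.10) / [9.10 × (0.484 × 9.31 − 0.117) − 1] = 148.0 / 38.94 = 3.802 mg/L.
Y_obs = Y / (1 + k_d θ_c) = 0.484 / (1 + 0.117 × 9.10) = 0.484 / 2.065 = 0.2344.
Substrate removed = Q·(S₀ − S) = 665 m³/d × (1070 − 3.80) g/m³ = 7.09×10^5 g/d = 709.0 kg/d.
Biomass produced: P_X = Y_obs·Q·ΔS = 0.2344 × 709.0 ≈ 166.2 kg VSS/d.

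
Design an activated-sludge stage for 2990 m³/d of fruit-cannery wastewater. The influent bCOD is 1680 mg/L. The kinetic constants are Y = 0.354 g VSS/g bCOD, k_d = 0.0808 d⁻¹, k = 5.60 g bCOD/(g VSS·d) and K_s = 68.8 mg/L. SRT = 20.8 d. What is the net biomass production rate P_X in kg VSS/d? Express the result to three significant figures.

Effluent substrate depends only on kinetics and SRT: S = K_s(1 + k_d θ_c) / [θ_c(Yk − k_d) − 1] = 68.8 × (1 + 0.0808 × 20.8) / [20.8 × (0.354 × 5.60 − 0.0808) − 1] = 184.4 / 38.55 = 4.784 mg/L.
Y_obs = Y / (1 + k_d θ_c) = 0.354 / (1 + 0.0808 × 20.8) = 0.354 / 2.681 = 0.1321.
Substrate removed = Q·(S₀ − S) = 2990 m³/d × (1680 − 4.78) g/m³ = 5.01×10^6 g/d = 5009 kg/d.
Biomass produced: P_X = Y_obs·Q·ΔS = 0.1321 × 5009 ≈ 661.5 kg VSS/d.

P_X ≈ 661 kg VSS/d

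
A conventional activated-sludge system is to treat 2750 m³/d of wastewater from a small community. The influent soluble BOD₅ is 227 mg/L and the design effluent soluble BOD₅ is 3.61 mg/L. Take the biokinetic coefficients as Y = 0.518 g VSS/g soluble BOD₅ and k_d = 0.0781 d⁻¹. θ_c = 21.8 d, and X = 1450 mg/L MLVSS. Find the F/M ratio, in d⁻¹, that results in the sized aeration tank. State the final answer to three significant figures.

F/M ≈ 0.243 d⁻¹

Steady-state biomass mass balance: V·X·(1 + k_d·θ_c) = Y·Q·(S₀ − S)·θ_c, so V = 0.518 × 2750 × (227 − 3.61) × 21.8 / [1450 × (1 + 0.0781 × 21.8)] = 6.94×10^6 / 3919 = 1770 m³.
F/M = applied load / biomass = Q·S₀/(V·X) = 2750 × 227 / (1770 × 1450) = 0.2432 d⁻¹.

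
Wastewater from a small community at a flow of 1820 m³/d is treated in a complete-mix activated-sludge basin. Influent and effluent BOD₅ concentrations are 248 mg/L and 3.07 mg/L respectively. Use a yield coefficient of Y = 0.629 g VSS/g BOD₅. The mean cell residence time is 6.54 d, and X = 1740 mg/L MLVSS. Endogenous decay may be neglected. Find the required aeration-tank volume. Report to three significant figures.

V·X = Y·Q·ΔS·θ_c gives V = 0.629 × 1820 × (248 − 3.07) × 6.54 / 1740 = 1054 m³.

V ≈ 1050 m³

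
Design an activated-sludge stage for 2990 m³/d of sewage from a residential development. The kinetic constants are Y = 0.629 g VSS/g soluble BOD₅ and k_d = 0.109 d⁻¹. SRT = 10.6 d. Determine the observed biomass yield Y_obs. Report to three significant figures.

Observed yield with endogenous decay: Y_obs = Y / (1 + k_d·θ_c) = 0.629 / (1 + 0.109 × 10.6) = 0.629 / 2.155 = 0.2918 g VSS/g soluble BOD₅.

Y_obs ≈ 0.292 g VSS/g soluble BOD₅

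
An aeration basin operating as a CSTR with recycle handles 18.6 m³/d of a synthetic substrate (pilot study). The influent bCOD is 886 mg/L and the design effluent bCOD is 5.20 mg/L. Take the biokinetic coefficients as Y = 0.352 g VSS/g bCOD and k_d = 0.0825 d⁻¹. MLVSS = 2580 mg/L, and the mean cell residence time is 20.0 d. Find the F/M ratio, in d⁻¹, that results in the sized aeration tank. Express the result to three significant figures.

Rearranging the biomass balance for a CMAS with decay, V = Y·Q·ΔS·θ_c / [X·(1+k_d θ_c)] = 0.352 × 18.6 × (886 − 5.20) × 20.0 / [2580 × (1 + 0.0825 × 20.0)] = 1.15×10^5 / 6837 = 16.87 m³.
Food-to-microorganism ratio F/M = Q S₀ / (V X) = 18.6 × 886 / (16.87 × 2580) = 0.3786 d⁻¹.

F/M ≈ 0.379 d⁻¹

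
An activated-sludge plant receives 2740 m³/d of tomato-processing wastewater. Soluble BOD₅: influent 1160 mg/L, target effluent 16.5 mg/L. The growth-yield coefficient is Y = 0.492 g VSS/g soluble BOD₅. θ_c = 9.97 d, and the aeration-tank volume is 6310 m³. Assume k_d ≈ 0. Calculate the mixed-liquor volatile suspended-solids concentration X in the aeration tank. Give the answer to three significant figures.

Without decay, X = Y Q (S₀−S) θ_c / V = 0.492 × 2740 × (1160 − 16.5) × 9.97 / 6310 = 2436 mg/L.

X ≈ 2440 mg/L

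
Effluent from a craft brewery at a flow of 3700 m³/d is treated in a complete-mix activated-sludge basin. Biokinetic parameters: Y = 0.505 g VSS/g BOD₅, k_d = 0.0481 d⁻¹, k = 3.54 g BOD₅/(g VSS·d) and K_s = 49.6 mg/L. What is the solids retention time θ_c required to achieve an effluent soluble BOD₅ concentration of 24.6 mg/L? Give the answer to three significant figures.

θ_c ≈ 1.84 d

At the target effluent, Y k S/(K_s+S) = 0.505×3.54×24.6/74.20 = 0.5927 d⁻¹.
1/θ_c = 0.5927 − 0.0481 = 0.5446 d⁻¹, so θ_c = 1.836 d.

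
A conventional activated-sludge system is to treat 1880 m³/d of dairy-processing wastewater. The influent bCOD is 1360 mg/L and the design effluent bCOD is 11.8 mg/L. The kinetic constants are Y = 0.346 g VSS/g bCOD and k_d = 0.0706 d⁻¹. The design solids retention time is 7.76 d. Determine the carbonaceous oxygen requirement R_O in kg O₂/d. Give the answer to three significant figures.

R_O ≈ 1730 kg O₂/d

The observed yield is Y_obs = Y/(1 + k_d·θ_c) = 0.346 / (1 + 0.0706 × 7.76) = 0.346 / 1.548 = 0.2235 g VSS per g bCOD removed.
Substrate removed = Q·(S₀ − S) = 1880 m³/d × (1360 − 11.8) g/m³ = 2.53×10^6 g/d = 2535 kg/d.
Net sludge production P_X = 0.2235 × 2535 = 566.6 kg VSS/d.
R_O = Q·ΔS − 1.42 P_X = 2535 − 804.5 = 1730 kg O₂/d.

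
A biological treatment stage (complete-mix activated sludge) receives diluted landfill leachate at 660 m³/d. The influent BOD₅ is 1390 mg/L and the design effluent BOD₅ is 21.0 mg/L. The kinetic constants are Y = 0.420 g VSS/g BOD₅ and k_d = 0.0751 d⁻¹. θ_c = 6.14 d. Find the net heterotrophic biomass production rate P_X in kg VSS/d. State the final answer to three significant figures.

P_X ≈ 260 kg VSS/d

Y_obs = Y / (1 + k_d θ_c) = 0.420 / (1 + 0.0751 × 6.14) = 0.420 / 1.461 = 0.2875.
ΔS = 1390 − 21.0 = 1369 mg/L, so the substrate removal rate is 660 × 1369/1000 = 903.5 kg BOD₅/d.
P_X = Y_obs · Q(S₀ − S) = 0.2875 × 903.5 = 259.7 kg VSS/d.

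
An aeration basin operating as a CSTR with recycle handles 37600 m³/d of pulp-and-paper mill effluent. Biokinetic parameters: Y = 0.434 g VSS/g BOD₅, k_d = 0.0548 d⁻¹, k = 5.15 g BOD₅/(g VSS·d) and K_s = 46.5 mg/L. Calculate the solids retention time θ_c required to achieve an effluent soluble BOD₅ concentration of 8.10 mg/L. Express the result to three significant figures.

θ_c ≈ 3.61 d

From 1/θ_c = Y·k·S/(K_s + S) − k_d: Y·k·S/(K_s+S) = 0.434 × 5.15 × 8.10 / (46.5 + 8.10) = 0.3316 d⁻¹.
Then 1/θ_c = μ − k_d = 0.3316 − 0.0548 = 0.2768 d⁻¹, giving θ_c = 3.613 d.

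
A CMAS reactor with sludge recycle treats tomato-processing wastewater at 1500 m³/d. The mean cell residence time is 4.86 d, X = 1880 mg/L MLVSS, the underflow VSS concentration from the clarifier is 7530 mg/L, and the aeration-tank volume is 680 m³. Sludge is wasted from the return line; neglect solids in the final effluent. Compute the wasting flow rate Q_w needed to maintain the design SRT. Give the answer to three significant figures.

Q_w ≈ 34.9 m³/d

Wasting from the return line (neglecting effluent solids): Q_w = V·X / (θ_c·X_r) = 680.0 × 1880 / (4.86 × 7530) = 34.93 m³/d.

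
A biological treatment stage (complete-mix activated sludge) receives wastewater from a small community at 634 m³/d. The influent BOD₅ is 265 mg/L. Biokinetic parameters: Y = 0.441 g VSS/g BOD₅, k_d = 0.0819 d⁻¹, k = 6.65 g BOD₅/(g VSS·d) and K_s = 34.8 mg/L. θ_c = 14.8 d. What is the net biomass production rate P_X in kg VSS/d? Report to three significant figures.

P_X ≈ 33.3 kg VSS/d

For a completely mixed reactor with recycle the Lawrence–McCarty relation gives S = K_s·(1 + k_d·θ_c) / [θ_c·(Y·k − k_d) − 1] = 34.8 × (1 + 0.0819 × 14.8) / [14.8 × (0.441 × 6.65 − 0.0819) − 1] = 76.98 / 41.19 = 1.869 mg/L.
Correct the yield for decay: Y_obs = Y/(1 + k_d θ_c) = 0.441 / (1 + 0.0819 × 14.8) = 0.441 / 2.212 = 0.1994.
Q·(S₀ − S) = 634 × (265 − 1.87) × 10⁻³ = 166.8 kg/d removed.
Biomass produced: P_X = Y_obs·Q·ΔS = 0.1994 × 166.8 ≈ 33.26 kg VSS/d.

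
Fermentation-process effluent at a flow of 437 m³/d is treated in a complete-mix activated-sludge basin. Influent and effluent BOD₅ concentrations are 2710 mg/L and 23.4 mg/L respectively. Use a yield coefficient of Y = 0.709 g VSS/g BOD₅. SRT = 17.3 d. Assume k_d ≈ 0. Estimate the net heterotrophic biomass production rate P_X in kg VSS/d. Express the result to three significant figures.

P_X ≈ 832 kg VSS/d

Since k_d ≈ 0, Y_obs = Y = 0.709 g VSS/g BOD₅.
ΔS = 2710 − 23.4 = 2687 mg/L, so the substrate removal rate is 437 × 2687/1000 = 1174 kg BOD₅/d.
Net biomass production P_X = Y_obs × Q·(S₀ − S) = 0.7090 × 1174 = 832.4 kg VSS/d.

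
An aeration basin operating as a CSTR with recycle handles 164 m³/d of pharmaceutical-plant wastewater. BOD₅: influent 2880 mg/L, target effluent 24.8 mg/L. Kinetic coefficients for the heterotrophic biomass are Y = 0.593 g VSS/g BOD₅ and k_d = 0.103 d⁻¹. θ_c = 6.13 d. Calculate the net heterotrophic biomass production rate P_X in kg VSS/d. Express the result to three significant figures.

Correct the yield for decay: Y_obs = Y/(1 + k_d θ_c) = 0.593 / (1 + 0.103 × 6.13) = 0.593 / 1.631 = 0.3635.
ΔS = 2880 − 24.8 = 2855 mg/L, so the substrate removal rate is 164 × 2855/1000 = 468.3 kg BOD₅/d.
Biomass produced: P_X = Y_obs·Q·ΔS = 0.3635 × 468.3 ≈ 170.2 kg VSS/d.

P_X ≈ 170 kg VSS/d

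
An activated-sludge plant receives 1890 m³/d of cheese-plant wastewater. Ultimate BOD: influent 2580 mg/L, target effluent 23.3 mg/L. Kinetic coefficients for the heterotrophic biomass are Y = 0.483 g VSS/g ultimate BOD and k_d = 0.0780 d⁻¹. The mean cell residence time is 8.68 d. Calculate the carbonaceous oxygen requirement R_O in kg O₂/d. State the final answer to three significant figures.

Y_obs = Y / (1 + k_d θ_c) = 0.483 / (1 + 0.0780 × 8.68) = 0.483 / 1.677 = 0.2880.
Q·(S₀ − S) = 1890 × (2580 − 23.3) × 10⁻³ = 4832 kg/d removed.
Net sludge production P_X = 0.2880 × 4832 = 1392 kg VSS/d.
R_O = Q·(S₀ − S) − 1.42·P_X = 4832 − 1.42 × 1392 = 2856 kg O₂/d.

R_O ≈ 2860 kg O₂/d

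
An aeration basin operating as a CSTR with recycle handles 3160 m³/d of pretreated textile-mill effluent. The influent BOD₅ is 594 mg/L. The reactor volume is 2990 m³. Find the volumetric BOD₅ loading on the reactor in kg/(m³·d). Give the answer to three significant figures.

L_v ≈ 0.628 kg BOD₅/(m³·d)

Volumetric loading L_v = Q·S₀ / V = 3160 × 594 g/m³ / 2990 m³ = 627.8 g/(m³·d) = 0.6278 kg BOD₅/(m³·d).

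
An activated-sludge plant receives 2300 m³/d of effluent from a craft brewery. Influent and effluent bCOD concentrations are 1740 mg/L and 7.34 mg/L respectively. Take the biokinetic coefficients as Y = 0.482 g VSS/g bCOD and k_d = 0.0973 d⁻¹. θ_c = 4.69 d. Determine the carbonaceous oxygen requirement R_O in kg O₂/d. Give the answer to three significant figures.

R_O ≈ 2110 kg O₂/d

Observed yield with endogenous decay: Y_obs = Y / (1 + k_d·θ_c) = 0.482 / (1 + 0.0973 × 4.69) = 0.482 / 1.456 = 0.3310 g VSS/g bCOD.
ΔS = 1740 − 7.34 = 1733 mg/L, so the substrate removal rate is 2300 × 1733/1000 = 3985 kg bCOD/d.
P_X = Y_obs·Q·(S₀ − S) = 0.3310 × 3985 = 1319 kg VSS/d.
R_O = Q·(S₀ − S) − 1.42·P_X = 3985 − 1.42 × 1319 = 2112 kg O₂/d.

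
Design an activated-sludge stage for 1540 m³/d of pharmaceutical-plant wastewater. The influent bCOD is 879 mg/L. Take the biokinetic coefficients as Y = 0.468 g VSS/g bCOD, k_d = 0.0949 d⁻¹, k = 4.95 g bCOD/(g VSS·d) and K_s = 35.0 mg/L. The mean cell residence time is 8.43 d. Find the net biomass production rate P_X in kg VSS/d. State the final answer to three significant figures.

From the Monod/SRT balance for a CMAS, S = K_s·(1+k_d θ_c)/[θ_c·(Y k − k_d) − 1] = 35.0 × (1 + 0.0949 × 8.43) / [8.43 × (0.468 × 4.95 − 0.0949) − 1] = 63.00 / 17.73 = 3.554 mg/L.
Correct the yield for decay: Y_obs = Y/(1 + k_d θ_c) = 0.468 / (1 + 0.0949 × 8.43) = 0.468 / 1.800 = 0.2600.
Mass of bCOD removed per day: Q(S₀ − S) = 1540 × 875.5 g/m³ = 1348 kg/d.
P_X = Y_obs · Q(S₀ − S) = 0.2600 × 1348 = 350.5 kg VSS/d.

P_X ≈ 351 kg VSS/d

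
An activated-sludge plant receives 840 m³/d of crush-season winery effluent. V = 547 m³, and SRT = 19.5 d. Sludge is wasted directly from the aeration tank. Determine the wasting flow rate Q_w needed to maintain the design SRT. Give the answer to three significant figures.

Q_w ≈ 28.1 m³/d

Wasting from the aeration tank: Q_w = V / θ_c = 547.0 / 19.5 = 28.05 m³/d.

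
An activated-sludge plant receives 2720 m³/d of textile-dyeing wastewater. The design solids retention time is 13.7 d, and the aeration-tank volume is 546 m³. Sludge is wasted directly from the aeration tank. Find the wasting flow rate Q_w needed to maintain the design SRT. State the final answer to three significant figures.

With mixed-liquor wasting, θ_c = V/Q_w, so Q_w = V/θ_c = 546.0/13.7 = 39.85 m³/d.

Q_w ≈ 39.9 m³/d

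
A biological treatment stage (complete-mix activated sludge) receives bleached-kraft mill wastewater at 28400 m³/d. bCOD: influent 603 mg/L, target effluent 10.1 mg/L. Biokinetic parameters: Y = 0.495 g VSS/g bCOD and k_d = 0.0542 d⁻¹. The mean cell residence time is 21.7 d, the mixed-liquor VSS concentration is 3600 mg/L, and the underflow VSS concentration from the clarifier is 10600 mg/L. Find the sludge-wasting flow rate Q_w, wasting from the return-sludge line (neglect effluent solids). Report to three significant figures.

Q_w ≈ 361 m³/d

Steady-state biomass mass balance: V·X·(1 + k_d·θ_c) = Y·Q·(S₀ − S)·θ_c, so V = 0.495 × 28400 × (603 − 10.1) × 21.7 / [3600 × (1 + 0.0542 × 21.7)] = 1.81×10^8 / 7834 = 23087 m³.
θ_c = V·X/(Q_w·X_r) when wasting from the recycle, so Q_w = V·X/(θ_c·X_r) = 23087 × 3600 / (21.7 × 10600) = 361.3 m³/d.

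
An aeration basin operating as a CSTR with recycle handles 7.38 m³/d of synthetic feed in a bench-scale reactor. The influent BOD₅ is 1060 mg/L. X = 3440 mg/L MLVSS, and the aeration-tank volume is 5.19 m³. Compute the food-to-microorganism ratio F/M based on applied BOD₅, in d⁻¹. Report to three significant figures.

F/M ≈ 0.438 d⁻¹

Food-to-microorganism ratio F/M = Q S₀ / (V X) = 7.38 × 1060 / (5.190 × 3440) = 0.4382 d⁻¹.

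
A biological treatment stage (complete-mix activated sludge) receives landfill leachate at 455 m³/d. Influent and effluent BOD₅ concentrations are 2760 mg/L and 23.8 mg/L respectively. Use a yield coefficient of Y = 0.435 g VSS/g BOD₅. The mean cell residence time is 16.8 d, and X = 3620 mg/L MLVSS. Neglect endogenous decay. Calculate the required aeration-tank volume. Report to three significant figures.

Biomass mass balance (decay neglected): V·X = Y·Q·(S₀ − S)·θ_c, so V = 0.435 × 455 × (2760 − 23.8) × 16.8 / 3620 = 2513 m³.

V ≈ 2510 m³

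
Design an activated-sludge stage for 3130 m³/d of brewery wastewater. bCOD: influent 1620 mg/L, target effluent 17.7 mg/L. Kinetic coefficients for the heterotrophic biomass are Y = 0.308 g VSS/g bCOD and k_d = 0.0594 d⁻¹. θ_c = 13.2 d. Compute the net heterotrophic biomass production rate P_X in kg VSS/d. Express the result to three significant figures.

P_X ≈ 866 kg VSS/d

Y_obs = Y / (1 + k_d θ_c) = 0.308 / (1 + 0.0594 × 13.2) = 0.308 / 1.784 = 0.1726.
Mass of bCOD removed per day: Q(S₀ − S) = 3130 × 1602 g/m³ = 5015 kg/d.
P_X = Y_obs · Q(S₀ − S) = 0.1726 × 5015 = 865.8 kg VSS/d.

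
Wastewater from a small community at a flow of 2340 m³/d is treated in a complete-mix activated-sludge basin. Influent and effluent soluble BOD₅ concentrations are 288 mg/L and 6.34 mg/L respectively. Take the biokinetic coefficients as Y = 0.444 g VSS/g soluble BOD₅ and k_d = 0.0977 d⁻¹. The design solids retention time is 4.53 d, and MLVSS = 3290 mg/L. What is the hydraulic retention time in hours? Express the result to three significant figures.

τ ≈ 2.86 h

From the SRT design equation V = Y Q (S₀−S) θ_c / [X (1 + k_d θ_c)] = 0.444 × 2340 × (288 − 6.34) × 4.53 / [3290 × (1 + 0.0977 × 4.53)] = 1.33×10^6 / 4746 = 279.3 m³.
Hydraulic retention time τ = V/Q = 279.3 / 2340 = 0.1194 d = 2.865 h.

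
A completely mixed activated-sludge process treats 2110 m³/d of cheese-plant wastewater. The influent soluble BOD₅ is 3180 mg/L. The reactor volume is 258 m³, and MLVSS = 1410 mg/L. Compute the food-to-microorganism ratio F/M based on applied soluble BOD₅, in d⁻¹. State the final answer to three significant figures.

F/M = Q·S₀ / (V·X) = 2110 × 3180 / (258.0 × 1410) = 18.44 g soluble BOD₅·(g VSS·d)⁻¹.

F/M ≈ 18.4 d⁻¹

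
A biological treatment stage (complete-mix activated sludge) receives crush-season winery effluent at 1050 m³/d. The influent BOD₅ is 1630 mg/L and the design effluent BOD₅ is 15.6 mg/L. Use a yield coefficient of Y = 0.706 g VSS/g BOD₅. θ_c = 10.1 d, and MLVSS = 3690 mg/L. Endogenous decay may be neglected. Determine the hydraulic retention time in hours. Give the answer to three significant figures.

τ ≈ 74.9 h

Biomass mass balance (decay neglected): V·X = Y·Q·(S₀ − S)·θ_c, so V = 0.706 × 1050 × (1630 − 15.6) × 10.1 / 3690 = 3276 m³.
Hydraulic retention time τ = V/Q = 3276 / 1050 = 3.120 d = 74.87 h.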